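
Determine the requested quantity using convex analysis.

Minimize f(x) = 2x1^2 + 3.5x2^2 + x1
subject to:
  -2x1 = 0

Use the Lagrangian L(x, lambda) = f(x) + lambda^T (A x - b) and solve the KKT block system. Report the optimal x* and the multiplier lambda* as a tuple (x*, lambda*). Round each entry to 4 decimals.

Form the Lagrangian:
  L(x, lambda) = (1/2) x^T Q x + c^T x + lambda^T (A x - b)
Stationarity (grad_x L = 0): Q x + c + A^T lambda = 0.
Primal feasibility: A x = b.

This gives the KKT block system:
  [ Q   A^T ] [ x     ]   [-c ]
  [ A    0  ] [ lambda ] = [ b ]

Solving the linear system:
  x*      = (0, 0)
  lambda* = (0.5)
  f(x*)   = 0

x* = (0, 0), lambda* = (0.5)


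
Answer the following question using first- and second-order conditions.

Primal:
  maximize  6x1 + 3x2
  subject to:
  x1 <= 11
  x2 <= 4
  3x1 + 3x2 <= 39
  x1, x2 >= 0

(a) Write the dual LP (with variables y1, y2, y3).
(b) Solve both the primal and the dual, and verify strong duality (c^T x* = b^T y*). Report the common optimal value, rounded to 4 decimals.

The standard primal-dual pair for 'max c^T x s.t. A x <= b, x >= 0' is:
  Dual:  min b^T y  s.t.  A^T y >= c,  y >= 0.

So the dual LP is:
  minimize  11y1 + 4y2 + 39y3
  subject to:
    y1 + 3y3 >= 6
    y2 + 3y3 >= 3
    y1, y2, y3 >= 0

Solving the primal: x* = (11, 2).
  primal value c^T x* = 72.
Solving the dual: y* = (3, 0, 1).
  dual value b^T y* = 72.
Strong duality: c^T x* = b^T y*. Confirmed.

72


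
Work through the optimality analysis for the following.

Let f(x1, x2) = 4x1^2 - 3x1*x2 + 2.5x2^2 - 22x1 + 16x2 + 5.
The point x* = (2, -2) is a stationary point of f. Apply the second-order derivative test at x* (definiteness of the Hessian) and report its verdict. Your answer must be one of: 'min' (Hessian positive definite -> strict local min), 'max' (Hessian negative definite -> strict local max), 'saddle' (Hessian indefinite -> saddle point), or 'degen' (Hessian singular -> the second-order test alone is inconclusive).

Compute the Hessian H = grad^2 f:
  H = [[8, -3], [-3, 5]]
Verify stationarity: grad f(x*) = H x* + g = (0, 0).
Eigenvalues of H: 3.1459, 9.8541.
Both eigenvalues > 0, so H is positive definite -> x* is a strict local min.

min


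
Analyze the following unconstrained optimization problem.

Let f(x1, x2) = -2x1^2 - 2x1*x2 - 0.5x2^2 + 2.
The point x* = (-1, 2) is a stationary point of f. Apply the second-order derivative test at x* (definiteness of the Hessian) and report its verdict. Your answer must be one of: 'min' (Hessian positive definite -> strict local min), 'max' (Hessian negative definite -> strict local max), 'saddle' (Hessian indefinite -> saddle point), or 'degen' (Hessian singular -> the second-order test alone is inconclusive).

Compute the Hessian H = grad^2 f:
  H = [[-4, -2], [-2, -1]]
Verify stationarity: grad f(x*) = H x* + g = (0, 0).
Eigenvalues of H: -5, 0.
H has a zero eigenvalue (singular; negative semidefinite but not definite), so H is neither positive definite, negative definite, nor indefinite. The second-order test alone is inconclusive -> degen.
(Indeed, f is constant along the null direction of H through x*, so x* is not a strict local extremum.)

degen


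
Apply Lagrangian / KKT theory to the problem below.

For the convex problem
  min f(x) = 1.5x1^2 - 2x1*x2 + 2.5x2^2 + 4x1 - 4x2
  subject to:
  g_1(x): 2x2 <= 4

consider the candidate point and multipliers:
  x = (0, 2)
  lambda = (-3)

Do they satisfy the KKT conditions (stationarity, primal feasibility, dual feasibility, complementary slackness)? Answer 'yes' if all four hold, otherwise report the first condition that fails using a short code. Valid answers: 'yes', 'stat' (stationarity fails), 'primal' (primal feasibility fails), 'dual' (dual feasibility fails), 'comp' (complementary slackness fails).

Gradient of f: grad f(x) = Q x + c = (0, 6)
Constraint values g_i(x) = a_i^T x - b_i:
  g_1((0, 2)) = 0
Stationarity residual: grad f(x) + sum_i lambda_i a_i = (0, 0)
  -> stationarity OK
Primal feasibility (all g_i <= 0): OK
Dual feasibility (all lambda_i >= 0): FAILS
Complementary slackness (lambda_i * g_i(x) = 0 for all i): OK

Verdict: the first failing condition is dual_feasibility -> dual.

dual


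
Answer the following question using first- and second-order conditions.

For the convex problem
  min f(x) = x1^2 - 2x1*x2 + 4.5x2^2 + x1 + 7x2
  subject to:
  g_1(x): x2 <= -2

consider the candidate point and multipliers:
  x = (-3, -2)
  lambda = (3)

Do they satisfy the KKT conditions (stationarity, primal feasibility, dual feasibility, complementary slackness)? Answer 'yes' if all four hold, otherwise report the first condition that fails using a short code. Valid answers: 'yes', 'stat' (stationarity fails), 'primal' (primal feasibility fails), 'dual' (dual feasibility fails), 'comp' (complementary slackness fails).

Gradient of f: grad f(x) = Q x + c = (-1, -5)
Constraint values g_i(x) = a_i^T x - b_i:
  g_1((-3, -2)) = 0
Stationarity residual: grad f(x) + sum_i lambda_i a_i = (-1, -2)
  -> stationarity FAILS
Primal feasibility (all g_i <= 0): OK
Dual feasibility (all lambda_i >= 0): OK
Complementary slackness (lambda_i * g_i(x) = 0 for all i): OK

Verdict: the first failing condition is stationarity -> stat.

stat


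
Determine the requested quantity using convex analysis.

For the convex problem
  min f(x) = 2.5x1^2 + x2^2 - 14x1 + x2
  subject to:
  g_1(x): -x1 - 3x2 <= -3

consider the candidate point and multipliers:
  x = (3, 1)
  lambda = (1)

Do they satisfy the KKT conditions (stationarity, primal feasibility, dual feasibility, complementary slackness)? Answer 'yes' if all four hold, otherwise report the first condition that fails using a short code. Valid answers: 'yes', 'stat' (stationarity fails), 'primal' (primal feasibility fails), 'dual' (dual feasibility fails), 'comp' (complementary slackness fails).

Gradient of f: grad f(x) = Q x + c = (1, 3)
Constraint values g_i(x) = a_i^T x - b_i:
  g_1((3, 1)) = -3
Stationarity residual: grad f(x) + sum_i lambda_i a_i = (0, 0)
  -> stationarity OK
Primal feasibility (all g_i <= 0): OK
Dual feasibility (all lambda_i >= 0): OK
Complementary slackness (lambda_i * g_i(x) = 0 for all i): FAILS

Verdict: the first failing condition is complementary_slackness -> comp.

comp


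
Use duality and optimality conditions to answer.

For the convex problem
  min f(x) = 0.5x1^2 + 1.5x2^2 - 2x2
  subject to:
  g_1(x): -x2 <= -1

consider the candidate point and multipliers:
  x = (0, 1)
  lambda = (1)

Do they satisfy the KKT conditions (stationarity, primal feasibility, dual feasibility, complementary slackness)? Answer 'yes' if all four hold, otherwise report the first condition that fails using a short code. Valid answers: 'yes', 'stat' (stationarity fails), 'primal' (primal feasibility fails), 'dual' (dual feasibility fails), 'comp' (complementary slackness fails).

Gradient of f: grad f(x) = Q x + c = (0, 1)
Constraint values g_i(x) = a_i^T x - b_i:
  g_1((0, 1)) = 0
Stationarity residual: grad f(x) + sum_i lambda_i a_i = (0, 0)
  -> stationarity OK
Primal feasibility (all g_i <= 0): OK
Dual feasibility (all lambda_i >= 0): OK
Complementary slackness (lambda_i * g_i(x) = 0 for all i): OK

Verdict: yes, KKT holds.

yes


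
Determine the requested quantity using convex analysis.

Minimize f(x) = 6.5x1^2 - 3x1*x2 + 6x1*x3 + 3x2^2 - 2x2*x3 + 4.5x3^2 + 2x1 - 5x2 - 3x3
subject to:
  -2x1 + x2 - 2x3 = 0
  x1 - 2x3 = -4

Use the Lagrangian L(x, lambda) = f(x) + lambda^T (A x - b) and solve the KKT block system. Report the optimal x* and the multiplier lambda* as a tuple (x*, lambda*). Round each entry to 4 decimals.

Form the Lagrangian:
  L(x, lambda) = (1/2) x^T Q x + c^T x + lambda^T (A x - b)
Stationarity (grad_x L = 0): Q x + c + A^T lambda = 0.
Primal feasibility: A x = b.

This gives the KKT block system:
  [ Q   A^T ] [ x     ]   [-c ]
  [ A    0  ] [ lambda ] = [ b ]

Solving the linear system:
  x*      = (-0.9854, 1.0439, 1.5073)
  lambda* = (-1.2049, 2.4878)
  f(x*)   = -0.8805

x* = (-0.9854, 1.0439, 1.5073), lambda* = (-1.2049, 2.4878)


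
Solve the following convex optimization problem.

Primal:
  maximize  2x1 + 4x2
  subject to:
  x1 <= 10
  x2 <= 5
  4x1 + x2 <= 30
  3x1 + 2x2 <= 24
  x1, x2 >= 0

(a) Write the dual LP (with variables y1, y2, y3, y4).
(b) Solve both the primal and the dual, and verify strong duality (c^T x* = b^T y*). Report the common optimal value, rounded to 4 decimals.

The standard primal-dual pair for 'max c^T x s.t. A x <= b, x >= 0' is:
  Dual:  min b^T y  s.t.  A^T y >= c,  y >= 0.

So the dual LP is:
  minimize  10y1 + 5y2 + 30y3 + 24y4
  subject to:
    y1 + 4y3 + 3y4 >= 2
    y2 + y3 + 2y4 >= 4
    y1, y2, y3, y4 >= 0

Solving the primal: x* = (4.6667, 5).
  primal value c^T x* = 29.3333.
Solving the dual: y* = (0, 2.6667, 0, 0.6667).
  dual value b^T y* = 29.3333.
Strong duality: c^T x* = b^T y*. Confirmed.

29.3333


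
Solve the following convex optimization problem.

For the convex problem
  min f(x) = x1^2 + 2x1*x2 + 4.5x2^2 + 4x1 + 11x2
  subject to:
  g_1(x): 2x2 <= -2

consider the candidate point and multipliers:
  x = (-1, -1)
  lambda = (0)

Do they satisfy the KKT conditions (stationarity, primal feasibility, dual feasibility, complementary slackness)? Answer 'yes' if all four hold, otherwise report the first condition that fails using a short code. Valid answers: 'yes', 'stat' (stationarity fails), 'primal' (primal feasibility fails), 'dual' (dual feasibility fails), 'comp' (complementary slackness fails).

Gradient of f: grad f(x) = Q x + c = (0, 0)
Constraint values g_i(x) = a_i^T x - b_i:
  g_1((-1, -1)) = 0
Stationarity residual: grad f(x) + sum_i lambda_i a_i = (0, 0)
  -> stationarity OK
Primal feasibility (all g_i <= 0): OK
Dual feasibility (all lambda_i >= 0): OK
Complementary slackness (lambda_i * g_i(x) = 0 for all i): OK

Verdict: yes, KKT holds.

yes


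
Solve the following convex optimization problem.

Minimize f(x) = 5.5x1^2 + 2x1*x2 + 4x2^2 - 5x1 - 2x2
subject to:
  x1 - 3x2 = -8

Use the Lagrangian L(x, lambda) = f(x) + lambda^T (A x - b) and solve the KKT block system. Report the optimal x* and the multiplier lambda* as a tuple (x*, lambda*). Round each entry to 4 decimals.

Form the Lagrangian:
  L(x, lambda) = (1/2) x^T Q x + c^T x + lambda^T (A x - b)
Stationarity (grad_x L = 0): Q x + c + A^T lambda = 0.
Primal feasibility: A x = b.

This gives the KKT block system:
  [ Q   A^T ] [ x     ]   [-c ]
  [ A    0  ] [ lambda ] = [ b ]

Solving the linear system:
  x*      = (-0.5126, 2.4958)
  lambda* = (5.6471)
  f(x*)   = 21.3739

x* = (-0.5126, 2.4958), lambda* = (5.6471)


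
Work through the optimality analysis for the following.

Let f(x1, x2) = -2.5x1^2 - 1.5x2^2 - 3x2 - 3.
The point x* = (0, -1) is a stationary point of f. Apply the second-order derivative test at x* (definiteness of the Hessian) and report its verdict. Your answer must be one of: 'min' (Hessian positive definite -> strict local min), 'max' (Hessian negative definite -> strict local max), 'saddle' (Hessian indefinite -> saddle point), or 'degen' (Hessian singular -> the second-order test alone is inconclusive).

Compute the Hessian H = grad^2 f:
  H = [[-5, 0], [0, -3]]
Verify stationarity: grad f(x*) = H x* + g = (0, 0).
Eigenvalues of H: -5, -3.
Both eigenvalues < 0, so H is negative definite -> x* is a strict local max.

max


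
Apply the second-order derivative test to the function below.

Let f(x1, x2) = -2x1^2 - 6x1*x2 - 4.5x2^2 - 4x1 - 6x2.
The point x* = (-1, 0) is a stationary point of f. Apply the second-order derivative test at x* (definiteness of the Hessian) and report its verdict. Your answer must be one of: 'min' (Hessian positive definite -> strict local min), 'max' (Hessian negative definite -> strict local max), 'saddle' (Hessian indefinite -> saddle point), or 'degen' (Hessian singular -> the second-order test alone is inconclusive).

Compute the Hessian H = grad^2 f:
  H = [[-4, -6], [-6, -9]]
Verify stationarity: grad f(x*) = H x* + g = (0, 0).
Eigenvalues of H: -13, 0.
H has a zero eigenvalue (singular; negative semidefinite but not definite), so H is neither positive definite, negative definite, nor indefinite. The second-order test alone is inconclusive -> degen.
(Indeed, f is constant along the null direction of H through x*, so x* is not a strict local extremum.)

degen


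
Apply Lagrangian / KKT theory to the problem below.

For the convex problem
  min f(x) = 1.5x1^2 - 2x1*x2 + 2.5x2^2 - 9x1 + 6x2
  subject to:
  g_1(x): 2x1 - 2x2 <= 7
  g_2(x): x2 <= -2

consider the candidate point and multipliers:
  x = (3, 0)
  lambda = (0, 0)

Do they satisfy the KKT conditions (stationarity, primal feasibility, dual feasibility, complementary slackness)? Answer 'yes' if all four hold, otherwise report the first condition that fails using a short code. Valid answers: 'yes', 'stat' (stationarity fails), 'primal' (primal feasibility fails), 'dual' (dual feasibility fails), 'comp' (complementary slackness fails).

Gradient of f: grad f(x) = Q x + c = (0, 0)
Constraint values g_i(x) = a_i^T x - b_i:
  g_1((3, 0)) = -1
  g_2((3, 0)) = 2
Stationarity residual: grad f(x) + sum_i lambda_i a_i = (0, 0)
  -> stationarity OK
Primal feasibility (all g_i <= 0): FAILS
Dual feasibility (all lambda_i >= 0): OK
Complementary slackness (lambda_i * g_i(x) = 0 for all i): OK

Verdict: the first failing condition is primal_feasibility -> primal.

primal


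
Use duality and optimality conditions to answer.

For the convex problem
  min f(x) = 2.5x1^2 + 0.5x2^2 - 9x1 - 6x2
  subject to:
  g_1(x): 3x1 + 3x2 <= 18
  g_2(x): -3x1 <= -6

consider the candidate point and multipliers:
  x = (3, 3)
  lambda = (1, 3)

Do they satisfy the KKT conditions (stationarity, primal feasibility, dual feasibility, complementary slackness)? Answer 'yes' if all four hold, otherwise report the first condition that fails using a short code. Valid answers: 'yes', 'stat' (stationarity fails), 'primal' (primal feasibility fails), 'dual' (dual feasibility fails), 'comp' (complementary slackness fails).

Gradient of f: grad f(x) = Q x + c = (6, -3)
Constraint values g_i(x) = a_i^T x - b_i:
  g_1((3, 3)) = 0
  g_2((3, 3)) = -3
Stationarity residual: grad f(x) + sum_i lambda_i a_i = (0, 0)
  -> stationarity OK
Primal feasibility (all g_i <= 0): OK
Dual feasibility (all lambda_i >= 0): OK
Complementary slackness (lambda_i * g_i(x) = 0 for all i): FAILS

Verdict: the first failing condition is complementary_slackness -> comp.

comp


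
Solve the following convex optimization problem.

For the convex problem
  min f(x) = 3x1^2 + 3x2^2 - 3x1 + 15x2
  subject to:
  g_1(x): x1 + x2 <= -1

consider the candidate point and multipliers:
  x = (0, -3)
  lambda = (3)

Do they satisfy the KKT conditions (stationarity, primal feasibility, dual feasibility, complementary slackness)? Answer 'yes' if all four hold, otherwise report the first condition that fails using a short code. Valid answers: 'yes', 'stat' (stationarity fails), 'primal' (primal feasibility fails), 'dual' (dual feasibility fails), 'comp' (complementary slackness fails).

Gradient of f: grad f(x) = Q x + c = (-3, -3)
Constraint values g_i(x) = a_i^T x - b_i:
  g_1((0, -3)) = -2
Stationarity residual: grad f(x) + sum_i lambda_i a_i = (0, 0)
  -> stationarity OK
Primal feasibility (all g_i <= 0): OK
Dual feasibility (all lambda_i >= 0): OK
Complementary slackness (lambda_i * g_i(x) = 0 for all i): FAILS

Verdict: the first failing condition is complementary_slackness -> comp.

comp


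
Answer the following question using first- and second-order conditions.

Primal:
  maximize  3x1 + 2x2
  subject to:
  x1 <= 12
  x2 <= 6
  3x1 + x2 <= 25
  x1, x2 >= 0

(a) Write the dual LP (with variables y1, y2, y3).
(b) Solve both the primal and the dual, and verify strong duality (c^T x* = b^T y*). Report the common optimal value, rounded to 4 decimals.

The standard primal-dual pair for 'max c^T x s.t. A x <= b, x >= 0' is:
  Dual:  min b^T y  s.t.  A^T y >= c,  y >= 0.

So the dual LP is:
  minimize  12y1 + 6y2 + 25y3
  subject to:
    y1 + 3y3 >= 3
    y2 + y3 >= 2
    y1, y2, y3 >= 0

Solving the primal: x* = (6.3333, 6).
  primal value c^T x* = 31.
Solving the dual: y* = (0, 1, 1).
  dual value b^T y* = 31.
Strong duality: c^T x* = b^T y*. Confirmed.

31


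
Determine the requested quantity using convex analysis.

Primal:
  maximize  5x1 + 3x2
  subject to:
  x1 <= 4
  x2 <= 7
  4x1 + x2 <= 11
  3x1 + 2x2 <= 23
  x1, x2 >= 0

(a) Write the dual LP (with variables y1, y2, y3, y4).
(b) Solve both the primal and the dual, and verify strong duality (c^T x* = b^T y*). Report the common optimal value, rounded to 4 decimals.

The standard primal-dual pair for 'max c^T x s.t. A x <= b, x >= 0' is:
  Dual:  min b^T y  s.t.  A^T y >= c,  y >= 0.

So the dual LP is:
  minimize  4y1 + 7y2 + 11y3 + 23y4
  subject to:
    y1 + 4y3 + 3y4 >= 5
    y2 + y3 + 2y4 >= 3
    y1, y2, y3, y4 >= 0

Solving the primal: x* = (1, 7).
  primal value c^T x* = 26.
Solving the dual: y* = (0, 1.75, 1.25, 0).
  dual value b^T y* = 26.
Strong duality: c^T x* = b^T y*. Confirmed.

26


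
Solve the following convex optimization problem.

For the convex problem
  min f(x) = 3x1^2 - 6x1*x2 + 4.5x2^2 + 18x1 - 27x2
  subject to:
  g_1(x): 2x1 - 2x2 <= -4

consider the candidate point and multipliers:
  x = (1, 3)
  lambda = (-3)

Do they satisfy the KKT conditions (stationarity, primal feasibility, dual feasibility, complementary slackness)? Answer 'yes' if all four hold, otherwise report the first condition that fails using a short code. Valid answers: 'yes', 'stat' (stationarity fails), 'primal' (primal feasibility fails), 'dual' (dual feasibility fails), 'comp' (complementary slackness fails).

Gradient of f: grad f(x) = Q x + c = (6, -6)
Constraint values g_i(x) = a_i^T x - b_i:
  g_1((1, 3)) = 0
Stationarity residual: grad f(x) + sum_i lambda_i a_i = (0, 0)
  -> stationarity OK
Primal feasibility (all g_i <= 0): OK
Dual feasibility (all lambda_i >= 0): FAILS
Complementary slackness (lambda_i * g_i(x) = 0 for all i): OK

Verdict: the first failing condition is dual_feasibility -> dual.

dual


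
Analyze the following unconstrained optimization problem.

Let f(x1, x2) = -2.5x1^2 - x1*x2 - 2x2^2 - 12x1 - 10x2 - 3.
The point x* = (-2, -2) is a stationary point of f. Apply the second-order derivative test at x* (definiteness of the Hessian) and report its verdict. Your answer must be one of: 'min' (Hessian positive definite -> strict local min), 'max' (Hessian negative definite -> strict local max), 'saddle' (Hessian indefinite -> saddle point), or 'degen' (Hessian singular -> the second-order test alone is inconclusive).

Compute the Hessian H = grad^2 f:
  H = [[-5, -1], [-1, -4]]
Verify stationarity: grad f(x*) = H x* + g = (0, 0).
Eigenvalues of H: -5.618, -3.382.
Both eigenvalues < 0, so H is negative definite -> x* is a strict local max.

max


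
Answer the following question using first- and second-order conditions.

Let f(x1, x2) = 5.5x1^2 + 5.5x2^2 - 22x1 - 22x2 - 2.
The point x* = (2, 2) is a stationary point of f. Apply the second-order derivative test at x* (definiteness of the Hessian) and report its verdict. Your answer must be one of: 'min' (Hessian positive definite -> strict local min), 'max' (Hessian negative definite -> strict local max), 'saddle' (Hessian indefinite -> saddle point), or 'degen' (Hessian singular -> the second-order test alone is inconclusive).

Compute the Hessian H = grad^2 f:
  H = [[11, 0], [0, 11]]
Verify stationarity: grad f(x*) = H x* + g = (0, 0).
Eigenvalues of H: 11, 11.
Both eigenvalues > 0, so H is positive definite -> x* is a strict local min.

min


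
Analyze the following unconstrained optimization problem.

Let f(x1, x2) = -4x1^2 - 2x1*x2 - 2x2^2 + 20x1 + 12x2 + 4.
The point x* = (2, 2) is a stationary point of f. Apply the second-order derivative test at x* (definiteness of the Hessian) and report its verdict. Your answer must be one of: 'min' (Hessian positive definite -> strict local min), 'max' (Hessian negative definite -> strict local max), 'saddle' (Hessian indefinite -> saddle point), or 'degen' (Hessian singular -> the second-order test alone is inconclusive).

Compute the Hessian H = grad^2 f:
  H = [[-8, -2], [-2, -4]]
Verify stationarity: grad f(x*) = H x* + g = (0, 0).
Eigenvalues of H: -8.8284, -3.1716.
Both eigenvalues < 0, so H is negative definite -> x* is a strict local max.

max


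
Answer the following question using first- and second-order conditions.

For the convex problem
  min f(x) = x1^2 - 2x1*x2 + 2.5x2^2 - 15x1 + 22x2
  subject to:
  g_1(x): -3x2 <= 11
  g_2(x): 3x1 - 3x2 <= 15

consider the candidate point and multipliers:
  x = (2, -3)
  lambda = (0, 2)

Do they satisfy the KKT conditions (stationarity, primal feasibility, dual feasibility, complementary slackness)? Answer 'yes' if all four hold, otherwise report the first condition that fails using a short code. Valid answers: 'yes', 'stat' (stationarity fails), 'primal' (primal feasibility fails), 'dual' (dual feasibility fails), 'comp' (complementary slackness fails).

Gradient of f: grad f(x) = Q x + c = (-5, 3)
Constraint values g_i(x) = a_i^T x - b_i:
  g_1((2, -3)) = -2
  g_2((2, -3)) = 0
Stationarity residual: grad f(x) + sum_i lambda_i a_i = (1, -3)
  -> stationarity FAILS
Primal feasibility (all g_i <= 0): OK
Dual feasibility (all lambda_i >= 0): OK
Complementary slackness (lambda_i * g_i(x) = 0 for all i): OK

Verdict: the first failing condition is stationarity -> stat.

stat


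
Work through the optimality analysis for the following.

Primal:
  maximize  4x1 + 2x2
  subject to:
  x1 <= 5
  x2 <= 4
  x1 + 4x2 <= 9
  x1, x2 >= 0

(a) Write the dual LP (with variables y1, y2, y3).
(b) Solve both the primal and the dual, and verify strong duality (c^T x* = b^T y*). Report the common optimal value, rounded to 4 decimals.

The standard primal-dual pair for 'max c^T x s.t. A x <= b, x >= 0' is:
  Dual:  min b^T y  s.t.  A^T y >= c,  y >= 0.

So the dual LP is:
  minimize  5y1 + 4y2 + 9y3
  subject to:
    y1 + y3 >= 4
    y2 + 4y3 >= 2
    y1, y2, y3 >= 0

Solving the primal: x* = (5, 1).
  primal value c^T x* = 22.
Solving the dual: y* = (3.5, 0, 0.5).
  dual value b^T y* = 22.
Strong duality: c^T x* = b^T y*. Confirmed.

22


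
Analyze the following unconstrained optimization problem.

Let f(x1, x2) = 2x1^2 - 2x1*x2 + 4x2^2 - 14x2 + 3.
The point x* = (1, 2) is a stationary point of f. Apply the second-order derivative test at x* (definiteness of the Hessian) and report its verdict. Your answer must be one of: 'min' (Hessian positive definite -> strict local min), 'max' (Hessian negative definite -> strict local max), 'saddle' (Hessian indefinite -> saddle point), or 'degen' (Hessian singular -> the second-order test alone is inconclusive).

Compute the Hessian H = grad^2 f:
  H = [[4, -2], [-2, 8]]
Verify stationarity: grad f(x*) = H x* + g = (0, 0).
Eigenvalues of H: 3.1716, 8.8284.
Both eigenvalues > 0, so H is positive definite -> x* is a strict local min.

min


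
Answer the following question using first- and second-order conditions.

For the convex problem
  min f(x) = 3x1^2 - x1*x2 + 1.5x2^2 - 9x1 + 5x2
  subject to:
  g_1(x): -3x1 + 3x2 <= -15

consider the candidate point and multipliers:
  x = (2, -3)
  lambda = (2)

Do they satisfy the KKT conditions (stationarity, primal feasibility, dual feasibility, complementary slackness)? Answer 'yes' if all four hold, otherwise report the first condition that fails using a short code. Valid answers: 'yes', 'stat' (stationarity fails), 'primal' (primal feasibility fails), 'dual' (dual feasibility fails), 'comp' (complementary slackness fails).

Gradient of f: grad f(x) = Q x + c = (6, -6)
Constraint values g_i(x) = a_i^T x - b_i:
  g_1((2, -3)) = 0
Stationarity residual: grad f(x) + sum_i lambda_i a_i = (0, 0)
  -> stationarity OK
Primal feasibility (all g_i <= 0): OK
Dual feasibility (all lambda_i >= 0): OK
Complementary slackness (lambda_i * g_i(x) = 0 for all i): OK

Verdict: yes, KKT holds.

yes


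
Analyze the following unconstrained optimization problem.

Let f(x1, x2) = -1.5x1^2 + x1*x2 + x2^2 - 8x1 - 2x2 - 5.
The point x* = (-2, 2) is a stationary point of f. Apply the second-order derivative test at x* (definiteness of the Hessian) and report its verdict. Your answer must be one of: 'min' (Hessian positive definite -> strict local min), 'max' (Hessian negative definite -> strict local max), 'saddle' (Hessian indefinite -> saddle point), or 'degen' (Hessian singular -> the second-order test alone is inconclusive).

Compute the Hessian H = grad^2 f:
  H = [[-3, 1], [1, 2]]
Verify stationarity: grad f(x*) = H x* + g = (0, 0).
Eigenvalues of H: -3.1926, 2.1926.
Eigenvalues have mixed signs, so H is indefinite -> x* is a saddle point.

saddle


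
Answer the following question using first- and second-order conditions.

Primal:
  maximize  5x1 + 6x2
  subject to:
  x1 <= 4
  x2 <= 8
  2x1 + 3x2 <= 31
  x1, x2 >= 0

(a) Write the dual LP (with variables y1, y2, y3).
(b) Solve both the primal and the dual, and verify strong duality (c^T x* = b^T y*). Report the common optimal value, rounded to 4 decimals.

The standard primal-dual pair for 'max c^T x s.t. A x <= b, x >= 0' is:
  Dual:  min b^T y  s.t.  A^T y >= c,  y >= 0.

So the dual LP is:
  minimize  4y1 + 8y2 + 31y3
  subject to:
    y1 + 2y3 >= 5
    y2 + 3y3 >= 6
    y1, y2, y3 >= 0

Solving the primal: x* = (4, 7.6667).
  primal value c^T x* = 66.
Solving the dual: y* = (1, 0, 2).
  dual value b^T y* = 66.
Strong duality: c^T x* = b^T y*. Confirmed.

66


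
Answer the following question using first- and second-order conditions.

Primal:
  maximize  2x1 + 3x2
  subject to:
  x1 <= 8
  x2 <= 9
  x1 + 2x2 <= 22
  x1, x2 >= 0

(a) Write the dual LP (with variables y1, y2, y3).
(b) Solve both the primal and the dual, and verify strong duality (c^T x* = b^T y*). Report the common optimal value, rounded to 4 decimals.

The standard primal-dual pair for 'max c^T x s.t. A x <= b, x >= 0' is:
  Dual:  min b^T y  s.t.  A^T y >= c,  y >= 0.

So the dual LP is:
  minimize  8y1 + 9y2 + 22y3
  subject to:
    y1 + y3 >= 2
    y2 + 2y3 >= 3
    y1, y2, y3 >= 0

Solving the primal: x* = (8, 7).
  primal value c^T x* = 37.
Solving the dual: y* = (0.5, 0, 1.5).
  dual value b^T y* = 37.
Strong duality: c^T x* = b^T y*. Confirmed.

37


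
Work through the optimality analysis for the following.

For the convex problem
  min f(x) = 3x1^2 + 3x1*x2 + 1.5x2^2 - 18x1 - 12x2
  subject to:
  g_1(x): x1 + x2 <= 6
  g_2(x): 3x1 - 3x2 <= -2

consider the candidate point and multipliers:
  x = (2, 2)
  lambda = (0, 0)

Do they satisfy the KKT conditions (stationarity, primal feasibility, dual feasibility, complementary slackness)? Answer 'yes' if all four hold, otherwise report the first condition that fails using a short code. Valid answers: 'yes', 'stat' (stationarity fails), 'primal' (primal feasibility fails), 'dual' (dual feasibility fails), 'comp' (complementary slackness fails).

Gradient of f: grad f(x) = Q x + c = (0, 0)
Constraint values g_i(x) = a_i^T x - b_i:
  g_1((2, 2)) = -2
  g_2((2, 2)) = 2
Stationarity residual: grad f(x) + sum_i lambda_i a_i = (0, 0)
  -> stationarity OK
Primal feasibility (all g_i <= 0): FAILS
Dual feasibility (all lambda_i >= 0): OK
Complementary slackness (lambda_i * g_i(x) = 0 for all i): OK

Verdict: the first failing condition is primal_feasibility -> primal.

primal


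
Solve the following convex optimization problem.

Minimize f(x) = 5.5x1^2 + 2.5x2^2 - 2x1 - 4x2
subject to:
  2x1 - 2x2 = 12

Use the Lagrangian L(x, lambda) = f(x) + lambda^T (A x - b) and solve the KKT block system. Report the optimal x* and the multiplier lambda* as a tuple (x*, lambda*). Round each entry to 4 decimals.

Form the Lagrangian:
  L(x, lambda) = (1/2) x^T Q x + c^T x + lambda^T (A x - b)
Stationarity (grad_x L = 0): Q x + c + A^T lambda = 0.
Primal feasibility: A x = b.

This gives the KKT block system:
  [ Q   A^T ] [ x     ]   [-c ]
  [ A    0  ] [ lambda ] = [ b ]

Solving the linear system:
  x*      = (2.25, -3.75)
  lambda* = (-11.375)
  f(x*)   = 73.5

x* = (2.25, -3.75), lambda* = (-11.375)


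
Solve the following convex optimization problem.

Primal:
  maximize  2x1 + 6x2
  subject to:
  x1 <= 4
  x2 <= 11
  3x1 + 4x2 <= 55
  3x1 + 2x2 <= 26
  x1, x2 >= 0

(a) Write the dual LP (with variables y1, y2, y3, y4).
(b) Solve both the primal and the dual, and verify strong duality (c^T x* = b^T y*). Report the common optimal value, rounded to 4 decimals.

The standard primal-dual pair for 'max c^T x s.t. A x <= b, x >= 0' is:
  Dual:  min b^T y  s.t.  A^T y >= c,  y >= 0.

So the dual LP is:
  minimize  4y1 + 11y2 + 55y3 + 26y4
  subject to:
    y1 + 3y3 + 3y4 >= 2
    y2 + 4y3 + 2y4 >= 6
    y1, y2, y3, y4 >= 0

Solving the primal: x* = (1.3333, 11).
  primal value c^T x* = 68.6667.
Solving the dual: y* = (0, 4.6667, 0, 0.6667).
  dual value b^T y* = 68.6667.
Strong duality: c^T x* = b^T y*. Confirmed.

68.6667


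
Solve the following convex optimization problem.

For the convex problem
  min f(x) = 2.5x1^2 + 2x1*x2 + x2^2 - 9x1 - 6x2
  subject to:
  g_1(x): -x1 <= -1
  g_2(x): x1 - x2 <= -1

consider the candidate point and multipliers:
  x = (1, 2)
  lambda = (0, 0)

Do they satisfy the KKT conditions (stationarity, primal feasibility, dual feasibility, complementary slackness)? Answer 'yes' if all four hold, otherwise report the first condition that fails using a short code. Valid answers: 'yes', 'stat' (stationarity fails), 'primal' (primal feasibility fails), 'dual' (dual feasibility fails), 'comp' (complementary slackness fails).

Gradient of f: grad f(x) = Q x + c = (0, 0)
Constraint values g_i(x) = a_i^T x - b_i:
  g_1((1, 2)) = 0
  g_2((1, 2)) = 0
Stationarity residual: grad f(x) + sum_i lambda_i a_i = (0, 0)
  -> stationarity OK
Primal feasibility (all g_i <= 0): OK
Dual feasibility (all lambda_i >= 0): OK
Complementary slackness (lambda_i * g_i(x) = 0 for all i): OK

Verdict: yes, KKT holds.

yes


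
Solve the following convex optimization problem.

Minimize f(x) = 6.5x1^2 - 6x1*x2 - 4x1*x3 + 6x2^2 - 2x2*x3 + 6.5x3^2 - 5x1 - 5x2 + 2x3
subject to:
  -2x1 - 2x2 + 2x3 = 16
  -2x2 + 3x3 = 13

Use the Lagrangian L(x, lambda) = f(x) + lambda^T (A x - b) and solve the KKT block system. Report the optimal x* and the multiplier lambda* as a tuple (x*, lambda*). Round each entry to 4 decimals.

Form the Lagrangian:
  L(x, lambda) = (1/2) x^T Q x + c^T x + lambda^T (A x - b)
Stationarity (grad_x L = 0): Q x + c + A^T lambda = 0.
Primal feasibility: A x = b.

This gives the KKT block system:
  [ Q   A^T ] [ x     ]   [-c ]
  [ A    0  ] [ lambda ] = [ b ]

Solving the linear system:
  x*      = (-2.4677, -3.597, 1.9353)
  lambda* = (-11.6194, -6.995)
  f(x*)   = 155.5199

x* = (-2.4677, -3.597, 1.9353), lambda* = (-11.6194, -6.995)


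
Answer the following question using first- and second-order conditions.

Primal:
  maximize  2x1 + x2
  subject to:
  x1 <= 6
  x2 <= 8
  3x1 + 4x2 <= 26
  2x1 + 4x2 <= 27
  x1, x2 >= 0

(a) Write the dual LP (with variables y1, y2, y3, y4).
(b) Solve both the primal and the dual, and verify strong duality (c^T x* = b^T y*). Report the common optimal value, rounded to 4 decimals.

The standard primal-dual pair for 'max c^T x s.t. A x <= b, x >= 0' is:
  Dual:  min b^T y  s.t.  A^T y >= c,  y >= 0.

So the dual LP is:
  minimize  6y1 + 8y2 + 26y3 + 27y4
  subject to:
    y1 + 3y3 + 2y4 >= 2
    y2 + 4y3 + 4y4 >= 1
    y1, y2, y3, y4 >= 0

Solving the primal: x* = (6, 2).
  primal value c^T x* = 14.
Solving the dual: y* = (1.25, 0, 0.25, 0).
  dual value b^T y* = 14.
Strong duality: c^T x* = b^T y*. Confirmed.

14


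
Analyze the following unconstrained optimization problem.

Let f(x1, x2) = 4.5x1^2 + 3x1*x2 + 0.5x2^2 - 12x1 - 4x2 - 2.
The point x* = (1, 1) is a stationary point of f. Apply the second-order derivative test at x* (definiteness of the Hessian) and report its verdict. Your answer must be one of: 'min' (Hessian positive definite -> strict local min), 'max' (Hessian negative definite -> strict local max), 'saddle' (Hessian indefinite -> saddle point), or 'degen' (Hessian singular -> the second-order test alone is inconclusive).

Compute the Hessian H = grad^2 f:
  H = [[9, 3], [3, 1]]
Verify stationarity: grad f(x*) = H x* + g = (0, 0).
Eigenvalues of H: 0, 10.
H has a zero eigenvalue (singular; positive semidefinite but not definite), so H is neither positive definite, negative definite, nor indefinite. The second-order test alone is inconclusive -> degen.
(Indeed, f is constant along the null direction of H through x*, so x* is not a strict local extremum.)

degen


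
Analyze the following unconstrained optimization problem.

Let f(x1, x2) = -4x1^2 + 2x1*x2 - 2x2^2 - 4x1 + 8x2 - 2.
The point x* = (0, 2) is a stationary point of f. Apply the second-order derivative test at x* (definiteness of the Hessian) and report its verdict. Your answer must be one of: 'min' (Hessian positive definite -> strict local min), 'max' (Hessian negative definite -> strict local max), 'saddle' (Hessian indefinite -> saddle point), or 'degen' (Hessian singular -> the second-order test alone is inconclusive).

Compute the Hessian H = grad^2 f:
  H = [[-8, 2], [2, -4]]
Verify stationarity: grad f(x*) = H x* + g = (0, 0).
Eigenvalues of H: -8.8284, -3.1716.
Both eigenvalues < 0, so H is negative definite -> x* is a strict local max.

max


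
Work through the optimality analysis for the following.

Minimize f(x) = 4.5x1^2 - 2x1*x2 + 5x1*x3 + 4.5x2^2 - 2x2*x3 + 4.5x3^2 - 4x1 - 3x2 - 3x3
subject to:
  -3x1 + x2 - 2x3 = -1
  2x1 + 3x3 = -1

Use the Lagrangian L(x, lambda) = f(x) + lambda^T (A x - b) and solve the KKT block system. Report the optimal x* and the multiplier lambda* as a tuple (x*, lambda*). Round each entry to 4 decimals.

Form the Lagrangian:
  L(x, lambda) = (1/2) x^T Q x + c^T x + lambda^T (A x - b)
Stationarity (grad_x L = 0): Q x + c + A^T lambda = 0.
Primal feasibility: A x = b.

This gives the KKT block system:
  [ Q   A^T ] [ x     ]   [-c ]
  [ A    0  ] [ lambda ] = [ b ]

Solving the linear system:
  x*      = (1.0115, 0.0191, -1.0076)
  lambda* = (2.8359, 4.2405)
  f(x*)   = 2.9981

x* = (1.0115, 0.0191, -1.0076), lambda* = (2.8359, 4.2405)


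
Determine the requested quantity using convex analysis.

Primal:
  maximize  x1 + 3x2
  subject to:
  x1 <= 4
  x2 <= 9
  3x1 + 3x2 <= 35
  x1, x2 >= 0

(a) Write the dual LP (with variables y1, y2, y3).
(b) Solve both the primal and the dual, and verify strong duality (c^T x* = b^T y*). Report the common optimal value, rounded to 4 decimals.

The standard primal-dual pair for 'max c^T x s.t. A x <= b, x >= 0' is:
  Dual:  min b^T y  s.t.  A^T y >= c,  y >= 0.

So the dual LP is:
  minimize  4y1 + 9y2 + 35y3
  subject to:
    y1 + 3y3 >= 1
    y2 + 3y3 >= 3
    y1, y2, y3 >= 0

Solving the primal: x* = (2.6667, 9).
  primal value c^T x* = 29.6667.
Solving the dual: y* = (0, 2, 0.3333).
  dual value b^T y* = 29.6667.
Strong duality: c^T x* = b^T y*. Confirmed.

29.6667


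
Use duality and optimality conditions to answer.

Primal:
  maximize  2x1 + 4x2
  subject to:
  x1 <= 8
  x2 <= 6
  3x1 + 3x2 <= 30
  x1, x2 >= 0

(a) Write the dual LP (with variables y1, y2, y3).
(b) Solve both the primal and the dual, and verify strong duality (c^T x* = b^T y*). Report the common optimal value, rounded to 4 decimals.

The standard primal-dual pair for 'max c^T x s.t. A x <= b, x >= 0' is:
  Dual:  min b^T y  s.t.  A^T y >= c,  y >= 0.

So the dual LP is:
  minimize  8y1 + 6y2 + 30y3
  subject to:
    y1 + 3y3 >= 2
    y2 + 3y3 >= 4
    y1, y2, y3 >= 0

Solving the primal: x* = (4, 6).
  primal value c^T x* = 32.
Solving the dual: y* = (0, 2, 0.6667).
  dual value b^T y* = 32.
Strong duality: c^T x* = b^T y*. Confirmed.

32


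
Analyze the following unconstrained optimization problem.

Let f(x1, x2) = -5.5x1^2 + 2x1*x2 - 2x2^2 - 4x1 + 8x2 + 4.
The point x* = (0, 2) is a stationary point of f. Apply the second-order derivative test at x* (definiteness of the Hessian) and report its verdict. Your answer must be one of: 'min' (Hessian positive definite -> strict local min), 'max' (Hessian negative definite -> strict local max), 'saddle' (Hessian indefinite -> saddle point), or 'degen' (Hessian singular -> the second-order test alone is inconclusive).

Compute the Hessian H = grad^2 f:
  H = [[-11, 2], [2, -4]]
Verify stationarity: grad f(x*) = H x* + g = (0, 0).
Eigenvalues of H: -11.5311, -3.4689.
Both eigenvalues < 0, so H is negative definite -> x* is a strict local max.

max


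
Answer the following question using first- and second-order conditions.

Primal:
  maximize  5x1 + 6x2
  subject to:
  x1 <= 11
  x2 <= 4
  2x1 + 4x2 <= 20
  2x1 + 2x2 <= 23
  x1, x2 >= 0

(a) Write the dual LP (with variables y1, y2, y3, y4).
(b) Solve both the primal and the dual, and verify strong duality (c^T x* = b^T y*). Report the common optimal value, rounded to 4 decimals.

The standard primal-dual pair for 'max c^T x s.t. A x <= b, x >= 0' is:
  Dual:  min b^T y  s.t.  A^T y >= c,  y >= 0.

So the dual LP is:
  minimize  11y1 + 4y2 + 20y3 + 23y4
  subject to:
    y1 + 2y3 + 2y4 >= 5
    y2 + 4y3 + 2y4 >= 6
    y1, y2, y3, y4 >= 0

Solving the primal: x* = (10, 0).
  primal value c^T x* = 50.
Solving the dual: y* = (0, 0, 2.5, 0).
  dual value b^T y* = 50.
Strong duality: c^T x* = b^T y*. Confirmed.

50


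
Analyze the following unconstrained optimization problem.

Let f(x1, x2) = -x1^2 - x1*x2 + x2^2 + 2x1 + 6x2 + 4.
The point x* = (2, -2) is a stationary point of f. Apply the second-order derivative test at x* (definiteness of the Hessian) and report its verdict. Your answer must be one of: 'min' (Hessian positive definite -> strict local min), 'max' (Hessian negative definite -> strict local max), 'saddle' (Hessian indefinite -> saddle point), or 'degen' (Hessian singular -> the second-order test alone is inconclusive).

Compute the Hessian H = grad^2 f:
  H = [[-2, -1], [-1, 2]]
Verify stationarity: grad f(x*) = H x* + g = (0, 0).
Eigenvalues of H: -2.2361, 2.2361.
Eigenvalues have mixed signs, so H is indefinite -> x* is a saddle point.

saddle


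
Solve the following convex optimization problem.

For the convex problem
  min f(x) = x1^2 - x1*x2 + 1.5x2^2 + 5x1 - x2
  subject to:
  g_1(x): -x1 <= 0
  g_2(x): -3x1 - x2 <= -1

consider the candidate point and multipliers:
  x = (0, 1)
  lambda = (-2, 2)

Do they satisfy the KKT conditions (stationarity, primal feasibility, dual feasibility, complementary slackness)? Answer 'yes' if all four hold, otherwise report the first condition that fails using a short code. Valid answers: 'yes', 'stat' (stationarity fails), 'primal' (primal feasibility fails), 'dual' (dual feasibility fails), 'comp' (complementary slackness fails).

Gradient of f: grad f(x) = Q x + c = (4, 2)
Constraint values g_i(x) = a_i^T x - b_i:
  g_1((0, 1)) = 0
  g_2((0, 1)) = 0
Stationarity residual: grad f(x) + sum_i lambda_i a_i = (0, 0)
  -> stationarity OK
Primal feasibility (all g_i <= 0): OK
Dual feasibility (all lambda_i >= 0): FAILS
Complementary slackness (lambda_i * g_i(x) = 0 for all i): OK

Verdict: the first failing condition is dual_feasibility -> dual.

dual


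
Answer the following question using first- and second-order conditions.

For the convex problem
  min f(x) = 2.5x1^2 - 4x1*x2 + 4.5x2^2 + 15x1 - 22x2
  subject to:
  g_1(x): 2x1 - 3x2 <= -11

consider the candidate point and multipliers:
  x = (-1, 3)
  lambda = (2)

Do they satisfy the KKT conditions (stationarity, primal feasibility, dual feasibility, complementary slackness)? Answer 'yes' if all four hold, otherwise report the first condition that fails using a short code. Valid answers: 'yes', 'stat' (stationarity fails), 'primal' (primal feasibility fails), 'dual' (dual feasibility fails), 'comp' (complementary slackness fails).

Gradient of f: grad f(x) = Q x + c = (-2, 9)
Constraint values g_i(x) = a_i^T x - b_i:
  g_1((-1, 3)) = 0
Stationarity residual: grad f(x) + sum_i lambda_i a_i = (2, 3)
  -> stationarity FAILS
Primal feasibility (all g_i <= 0): OK
Dual feasibility (all lambda_i >= 0): OK
Complementary slackness (lambda_i * g_i(x) = 0 for all i): OK

Verdict: the first failing condition is stationarity -> stat.

stat


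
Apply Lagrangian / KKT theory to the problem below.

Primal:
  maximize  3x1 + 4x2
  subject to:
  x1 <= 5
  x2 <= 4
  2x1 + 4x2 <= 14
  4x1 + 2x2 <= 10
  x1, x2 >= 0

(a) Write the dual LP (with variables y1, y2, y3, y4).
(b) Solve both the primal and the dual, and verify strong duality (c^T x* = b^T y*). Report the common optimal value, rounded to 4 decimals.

The standard primal-dual pair for 'max c^T x s.t. A x <= b, x >= 0' is:
  Dual:  min b^T y  s.t.  A^T y >= c,  y >= 0.

So the dual LP is:
  minimize  5y1 + 4y2 + 14y3 + 10y4
  subject to:
    y1 + 2y3 + 4y4 >= 3
    y2 + 4y3 + 2y4 >= 4
    y1, y2, y3, y4 >= 0

Solving the primal: x* = (1, 3).
  primal value c^T x* = 15.
Solving the dual: y* = (0, 0, 0.8333, 0.3333).
  dual value b^T y* = 15.
Strong duality: c^T x* = b^T y*. Confirmed.

15
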